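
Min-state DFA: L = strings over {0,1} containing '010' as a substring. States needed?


KMP-style automaton: 3 progress states + 1 absorbing accept = 4
Minimal DFA: 4 states


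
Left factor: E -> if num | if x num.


Common prefix: 'if'
Factored: E -> if E', E' -> num | x num


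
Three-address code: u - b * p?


Break into single-operator statements:
t1 = b * p
t2 = u - t1


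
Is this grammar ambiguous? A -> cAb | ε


balanced c^n…b^n: each string has a unique parse
Unambiguous


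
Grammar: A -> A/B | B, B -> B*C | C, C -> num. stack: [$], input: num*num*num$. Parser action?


no handle on stack; shift 'num'
Action: shift


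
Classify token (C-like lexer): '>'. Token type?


Pattern: operator symbol
Type: OPERATOR


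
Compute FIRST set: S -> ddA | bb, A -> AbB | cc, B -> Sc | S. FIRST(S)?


Per alternative of S: FIRST(ddA) = {d}; FIRST(bb) = {b}
FIRST(S) = {b, d}


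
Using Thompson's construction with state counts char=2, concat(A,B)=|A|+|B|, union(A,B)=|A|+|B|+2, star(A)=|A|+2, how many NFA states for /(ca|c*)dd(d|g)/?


Syntax tree has 7 char leaf(s), 2 union(s), 1 star(s)
chars contribute 7×2 = 14; each union adds +2; each star adds +2
Total: 14 + 4 + 2 = 20 states


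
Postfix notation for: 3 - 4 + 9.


Left to right (same or higher precedence on left)
Postfix: 3 4 - 9 +


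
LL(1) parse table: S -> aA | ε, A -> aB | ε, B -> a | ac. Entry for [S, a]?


For [S, a]: 'a' ∈ FIRST(aA)
Entry: S -> aA


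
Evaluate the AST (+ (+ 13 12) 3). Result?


Evaluate inner: (+ 13 12) = 25
Evaluate root: (+ 25 3) = 28
Result: 28


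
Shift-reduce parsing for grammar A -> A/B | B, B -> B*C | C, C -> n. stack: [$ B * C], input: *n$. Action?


handle 'B*C' on top
Action: reduce (B -> B*C)


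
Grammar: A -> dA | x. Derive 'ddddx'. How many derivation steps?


Derivation: A => dA => ddA => dddA => ddddA => ddddx
Steps: 5


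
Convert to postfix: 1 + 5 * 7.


* has higher precedence, evaluate 5*7 first
Postfix: 1 5 7 * +


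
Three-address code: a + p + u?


Break into single-operator statements:
t1 = a + p
t2 = t1 + u


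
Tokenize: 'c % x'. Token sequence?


Scan left to right, longest-match per lexeme
Tokens: ID(c), OP(%), ID(x)


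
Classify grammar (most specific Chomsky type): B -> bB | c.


Right-linear: every RHS is a terminal or a terminal followed by one nonterminal
Classification: Type 3 (Regular)


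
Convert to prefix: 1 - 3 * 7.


'*' binds tighter: tree is (- 1 (* 3 7))
Prefix: - 1 * 3 7


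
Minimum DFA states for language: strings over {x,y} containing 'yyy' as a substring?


KMP-style automaton: 3 progress states + 1 absorbing accept = 4
Minimal DFA: 4 states


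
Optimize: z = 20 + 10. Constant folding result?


20 + 10 = 30 at compile time
Optimized: z = 30


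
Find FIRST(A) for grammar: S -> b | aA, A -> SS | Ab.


Per alternative of A: FIRST(SS) = {a, b}; FIRST(Ab) = {a, b}
FIRST(A) = {a, b}


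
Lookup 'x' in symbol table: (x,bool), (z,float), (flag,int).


Lookup 'x' → type bool


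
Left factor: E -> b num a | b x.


Common prefix: 'b'
Factored: E -> b E', E' -> num a | x


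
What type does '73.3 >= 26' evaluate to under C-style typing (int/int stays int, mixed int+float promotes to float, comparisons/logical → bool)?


Operand types: float >= int
Rule: comparison yields bool
Result type: bool


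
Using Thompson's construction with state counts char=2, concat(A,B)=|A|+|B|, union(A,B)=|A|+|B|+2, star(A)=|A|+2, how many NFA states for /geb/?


Syntax tree has 3 char leaf(s), 0 union(s), 0 star(s)
chars contribute 3×2 = 6; each union adds +2; each star adds +2
Total: 6 + 0 + 0 = 6 states


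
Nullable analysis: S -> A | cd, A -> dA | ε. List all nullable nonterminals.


A nonterminal is nullable iff some alternative derives ε (directly, or every symbol in it is nullable)
Nullable: {A, S}


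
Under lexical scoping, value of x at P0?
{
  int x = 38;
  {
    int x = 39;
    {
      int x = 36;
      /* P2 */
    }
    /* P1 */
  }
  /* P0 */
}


x declared in the same block as P0
x = 38


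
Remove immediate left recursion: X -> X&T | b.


Left-recursive alternatives: X&T; non-recursive: b
Introduce X': X -> bX', X' -> &TX' | ε


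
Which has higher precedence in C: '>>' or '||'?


'>>' is shift (level 8); '||' is logical OR (level 1)
Higher level binds tighter
'>>' has higher precedence than '||'


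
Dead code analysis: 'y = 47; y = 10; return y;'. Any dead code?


first assignment to y is overwritten before any read
Dead: 'y = 47'


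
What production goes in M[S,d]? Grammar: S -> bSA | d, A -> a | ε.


For [S, d]: 'd' ∈ FIRST(d)
Entry: S -> d


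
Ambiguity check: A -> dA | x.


right-linear, alternatives start with distinct terminals 'd' vs 'x': unique leftmost derivation
Unambiguous


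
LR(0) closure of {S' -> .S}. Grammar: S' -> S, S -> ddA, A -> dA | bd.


Start: S' -> .S
For each item with dot before a nonterminal B, add B -> .γ for every B-production
Closure: [S' -> .S, S -> .ddA]


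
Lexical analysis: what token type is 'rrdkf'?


Pattern: letter/underscore followed by alphanumerics, not a keyword
Type: IDENTIFIER


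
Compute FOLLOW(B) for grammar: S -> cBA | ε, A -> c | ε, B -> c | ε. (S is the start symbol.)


$ ∈ FOLLOW(S). For each A -> αBβ: add FIRST(β)\{ε} to FOLLOW(B); if β nullable, add FOLLOW(A).
FOLLOW(B) = {$, c}


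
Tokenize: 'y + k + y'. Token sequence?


Scan left to right, longest-match per lexeme
Tokens: ID(y), OP(+), ID(k), OP(+), ID(y)


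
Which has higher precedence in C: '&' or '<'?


'<' is relational (level 7); '&' is bitwise AND (level 5)
Higher level binds tighter
'<' has higher precedence than '&'


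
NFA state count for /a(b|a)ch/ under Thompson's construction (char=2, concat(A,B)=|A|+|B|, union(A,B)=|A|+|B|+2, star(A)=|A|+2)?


Syntax tree has 5 char leaf(s), 1 union(s), 0 star(s)
chars contribute 5×2 = 10; each union adds +2; each star adds +2
Total: 10 + 2 + 0 = 12 states


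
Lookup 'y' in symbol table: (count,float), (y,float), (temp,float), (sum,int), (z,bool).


Lookup 'y' → type float


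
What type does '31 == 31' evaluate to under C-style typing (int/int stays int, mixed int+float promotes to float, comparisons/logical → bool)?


Operand types: int == int
Rule: comparison yields bool
Result type: bool


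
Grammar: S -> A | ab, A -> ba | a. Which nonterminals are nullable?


A nonterminal is nullable iff some alternative derives ε (directly, or every symbol in it is nullable)
Nullable: {}


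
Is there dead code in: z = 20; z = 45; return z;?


first assignment to z is overwritten before any read
Dead: 'z = 20'


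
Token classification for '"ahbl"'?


Pattern: double-quoted sequence
Type: STRING_LITERAL


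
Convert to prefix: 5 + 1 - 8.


left-to-right (same/higher precedence on left): tree is (- (+ 5 1) 8)
Prefix: - + 5 1 8


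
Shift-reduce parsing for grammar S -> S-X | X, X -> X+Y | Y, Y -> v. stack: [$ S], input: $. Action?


start symbol S on stack, input exhausted
Action: accept


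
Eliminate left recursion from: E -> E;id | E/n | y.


Left-recursive alternatives: E;id, E/n; non-recursive: y
Introduce E': E -> yE', E' -> ;idE' | /nE' | ε


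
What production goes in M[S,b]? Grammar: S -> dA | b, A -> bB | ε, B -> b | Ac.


For [S, b]: 'b' ∈ FIRST(b)
Entry: S -> b


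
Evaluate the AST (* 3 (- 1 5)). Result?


Evaluate inner: (- 1 5) = -4
Evaluate root: (* 3 -4) = -12
Result: -12


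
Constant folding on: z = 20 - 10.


20 - 10 = 10 at compile time
Optimized: z = 10


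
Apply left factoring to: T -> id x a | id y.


Common prefix: 'id'
Factored: T -> id T', T' -> x a | y


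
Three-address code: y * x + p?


Break into single-operator statements:
t1 = y * x
t2 = t1 + p


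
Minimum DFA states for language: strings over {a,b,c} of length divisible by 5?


Track length mod 5: states 0..4, accept at 0
Minimal DFA: 5 states


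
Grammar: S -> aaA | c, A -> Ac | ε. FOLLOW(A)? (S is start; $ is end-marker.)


$ ∈ FOLLOW(S). For each A -> αBβ: add FIRST(β)\{ε} to FOLLOW(B); if β nullable, add FOLLOW(A).
FOLLOW(A) = {$, c}


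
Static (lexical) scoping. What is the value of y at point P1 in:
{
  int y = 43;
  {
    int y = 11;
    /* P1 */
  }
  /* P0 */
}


y declared in the same block as P1
y = 11


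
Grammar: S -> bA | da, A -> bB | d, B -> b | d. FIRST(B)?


Per alternative of B: FIRST(b) = {b}; FIRST(d) = {d}
FIRST(B) = {b, d}


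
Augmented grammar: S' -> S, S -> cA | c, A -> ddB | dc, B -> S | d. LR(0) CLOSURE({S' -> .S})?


Start: S' -> .S
For each item with dot before a nonterminal B, add B -> .γ for every B-production
Closure: [S' -> .S, S -> .cA, S -> .c]


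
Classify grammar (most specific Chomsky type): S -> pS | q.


Right-linear: every RHS is a terminal or a terminal followed by one nonterminal
Classification: Type 3 (Regular)


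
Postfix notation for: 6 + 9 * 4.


* has higher precedence, evaluate 9*4 first
Postfix: 6 9 4 * +


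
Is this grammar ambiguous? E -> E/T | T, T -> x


precedence layered via separate nonterminal T: deterministic
Unambiguous


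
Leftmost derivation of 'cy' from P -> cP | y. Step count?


Derivation: P => cP => cy
Steps: 2


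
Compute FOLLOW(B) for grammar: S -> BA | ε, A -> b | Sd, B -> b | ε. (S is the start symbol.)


$ ∈ FOLLOW(S). For each A -> αBβ: add FIRST(β)\{ε} to FOLLOW(B); if β nullable, add FOLLOW(A).
FOLLOW(B) = {b, d}


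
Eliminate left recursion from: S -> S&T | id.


Left-recursive alternatives: S&T; non-recursive: id
Introduce S': S -> idS', S' -> &TS' | ε


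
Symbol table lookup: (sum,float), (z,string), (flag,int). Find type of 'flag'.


Lookup 'flag' → type int


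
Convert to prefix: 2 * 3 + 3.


left-to-right (same/higher precedence on left): tree is (+ (* 2 3) 3)
Prefix: + * 2 3 3


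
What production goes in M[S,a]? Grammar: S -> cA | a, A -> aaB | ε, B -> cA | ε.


For [S, a]: 'a' ∈ FIRST(a)
Entry: S -> a


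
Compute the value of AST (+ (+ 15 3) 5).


Evaluate inner: (+ 15 3) = 18
Evaluate root: (+ 18 5) = 23
Result: 23


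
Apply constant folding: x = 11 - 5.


11 - 5 = 6 at compile time
Optimized: x = 6


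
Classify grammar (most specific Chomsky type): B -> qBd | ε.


Single nonterminal LHS, but q^n d^n is not regular
Classification: Type 2 (Context-Free)


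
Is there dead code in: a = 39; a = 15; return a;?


first assignment to a is overwritten before any read
Dead: 'a = 39'


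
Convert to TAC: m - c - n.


Break into single-operator statements:
t1 = m - c
t2 = t1 - n


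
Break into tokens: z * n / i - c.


Scan left to right, longest-match per lexeme
Tokens: ID(z), OP(*), ID(n), OP(/), ID(i), OP(-), ID(c)


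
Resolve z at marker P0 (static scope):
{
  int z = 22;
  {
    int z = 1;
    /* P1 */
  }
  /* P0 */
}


z declared in the same block as P0
z = 22


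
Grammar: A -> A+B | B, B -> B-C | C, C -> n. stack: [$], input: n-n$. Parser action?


no handle on stack; shift 'n'
Action: shift


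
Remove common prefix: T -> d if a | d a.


Common prefix: 'd'
Factored: T -> d T', T' -> if a | a


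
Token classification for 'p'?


Pattern: letter/underscore followed by alphanumerics, not a keyword
Type: IDENTIFIER


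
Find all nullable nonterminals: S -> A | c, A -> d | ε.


A nonterminal is nullable iff some alternative derives ε (directly, or every symbol in it is nullable)
Nullable: {A, S}


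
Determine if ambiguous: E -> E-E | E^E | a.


'a-a^a' has two parse trees (no precedence encoded between - and ^)
Ambiguous


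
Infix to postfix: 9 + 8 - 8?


Left to right (same or higher precedence on left)
Postfix: 9 8 + 8 -


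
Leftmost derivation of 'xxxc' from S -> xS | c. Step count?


Derivation: S => xS => xxS => xxxS => xxxc
Steps: 4


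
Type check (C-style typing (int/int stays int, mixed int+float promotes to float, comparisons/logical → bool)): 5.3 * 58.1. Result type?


Operand types: float * float
Rule: mixed int/float promotes to float; int/int stays int
Result type: float


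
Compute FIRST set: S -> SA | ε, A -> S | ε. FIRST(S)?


Per alternative of S: FIRST(SA) = {ε}; FIRST(ε) = {ε}
FIRST(S) = {ε}


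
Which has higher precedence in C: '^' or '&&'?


'^' is bitwise XOR (level 4); '&&' is logical AND (level 2)
Higher level binds tighter
'^' has higher precedence than '&&'


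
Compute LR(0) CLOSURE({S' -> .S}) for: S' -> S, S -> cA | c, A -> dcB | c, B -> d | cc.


Start: S' -> .S
For each item with dot before a nonterminal B, add B -> .γ for every B-production
Closure: [S' -> .S, S -> .cA, S -> .c]


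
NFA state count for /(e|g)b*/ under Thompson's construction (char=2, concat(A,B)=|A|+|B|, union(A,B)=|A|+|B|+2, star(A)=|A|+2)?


Syntax tree has 3 char leaf(s), 1 union(s), 1 star(s)
chars contribute 3×2 = 6; each union adds +2; each star adds +2
Total: 6 + 2 + 2 = 10 states


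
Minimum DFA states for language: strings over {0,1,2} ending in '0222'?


Track the longest suffix of input matching a prefix of '0222': 5 classes (prefixes of length 0..4)
Minimal DFA: 5 states


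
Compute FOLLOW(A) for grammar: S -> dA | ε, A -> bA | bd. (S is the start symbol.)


$ ∈ FOLLOW(S). For each A -> αBβ: add FIRST(β)\{ε} to FOLLOW(B); if β nullable, add FOLLOW(A).
FOLLOW(A) = {$}


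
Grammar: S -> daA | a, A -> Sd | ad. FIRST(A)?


Per alternative of A: FIRST(Sd) = {a, d}; FIRST(ad) = {a}
FIRST(A) = {a, d}


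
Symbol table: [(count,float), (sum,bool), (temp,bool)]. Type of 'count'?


Lookup 'count' → type float


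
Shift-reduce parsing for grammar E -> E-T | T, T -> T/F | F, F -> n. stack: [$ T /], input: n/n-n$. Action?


no handle; shift 'n'
Action: shift


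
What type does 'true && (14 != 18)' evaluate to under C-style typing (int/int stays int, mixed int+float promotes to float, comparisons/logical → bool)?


Operand types: bool && bool
Rule: logical operators take bool operands and yield bool
Result type: bool


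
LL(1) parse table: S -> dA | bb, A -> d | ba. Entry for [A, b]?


For [A, b]: 'b' ∈ FIRST(ba)
Entry: A -> ba


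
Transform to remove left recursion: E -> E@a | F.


Left-recursive alternatives: E@a; non-recursive: F
Introduce E': E -> FE', E' -> @aE' | ε


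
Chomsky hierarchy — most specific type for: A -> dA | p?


Right-linear: every RHS is a terminal or a terminal followed by one nonterminal
Classification: Type 3 (Regular)


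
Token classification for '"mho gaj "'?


Pattern: double-quoted sequence
Type: STRING_LITERAL


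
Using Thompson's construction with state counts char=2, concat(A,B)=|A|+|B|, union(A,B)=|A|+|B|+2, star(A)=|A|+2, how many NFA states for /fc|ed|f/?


Syntax tree has 5 char leaf(s), 2 union(s), 0 star(s)
chars contribute 5×2 = 10; each union adds +2; each star adds +2
Total: 10 + 4 + 0 = 14 states


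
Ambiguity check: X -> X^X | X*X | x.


'x^x*x' has two parse trees (no precedence encoded between ^ and *)
Ambiguous


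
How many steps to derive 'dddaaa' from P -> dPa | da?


Derivation: P => dPa => ddPaa => dddaaa
Steps: 3


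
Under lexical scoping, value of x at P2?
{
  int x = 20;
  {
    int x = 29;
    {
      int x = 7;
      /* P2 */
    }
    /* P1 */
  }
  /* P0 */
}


x declared in the same block as P2
x = 7


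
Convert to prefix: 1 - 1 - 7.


left-to-right (same/higher precedence on left): tree is (- (- 1 1) 7)
Prefix: - - 1 1 7


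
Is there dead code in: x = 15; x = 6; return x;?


first assignment to x is overwritten before any read
Dead: 'x = 15'


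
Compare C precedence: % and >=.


'%' is multiplicative (level 10); '>=' is relational (level 7)
Higher level binds tighter
'%' has higher precedence than '>='


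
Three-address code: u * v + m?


Break into single-operator statements:
t1 = u * v
t2 = t1 + m


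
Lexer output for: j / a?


Scan left to right, longest-match per lexeme
Tokens: ID(j), OP(/), ID(a)


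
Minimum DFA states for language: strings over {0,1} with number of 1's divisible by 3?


Track (count of 1) mod 3: states 0..2, accept at 0
Minimal DFA: 3 states


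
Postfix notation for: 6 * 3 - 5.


Left to right (same or higher precedence on left)
Postfix: 6 3 * 5 -


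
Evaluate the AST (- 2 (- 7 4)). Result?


Evaluate inner: (- 7 4) = 3
Evaluate root: (- 2 3) = -1
Result: -1


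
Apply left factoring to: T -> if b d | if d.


Common prefix: 'if'
Factored: T -> if T', T' -> b d | d


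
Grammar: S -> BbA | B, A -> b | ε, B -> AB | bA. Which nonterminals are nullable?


A nonterminal is nullable iff some alternative derives ε (directly, or every symbol in it is nullable)
Nullable: {A}


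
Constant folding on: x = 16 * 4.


16 * 4 = 64 at compile time
Optimized: x = 64


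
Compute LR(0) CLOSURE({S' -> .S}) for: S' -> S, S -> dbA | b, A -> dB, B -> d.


Start: S' -> .S
For each item with dot before a nonterminal B, add B -> .γ for every B-production
Closure: [S' -> .S, S -> .dbA, S -> .b]


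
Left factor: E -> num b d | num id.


Common prefix: 'num'
Factored: E -> num E', E' -> b d | id


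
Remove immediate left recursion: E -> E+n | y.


Left-recursive alternatives: E+n; non-recursive: y
Introduce E': E -> yE', E' -> +nE' | ε


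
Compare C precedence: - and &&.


'-' is additive (level 9); '&&' is logical AND (level 2)
Higher level binds tighter
'-' has higher precedence than '&&'


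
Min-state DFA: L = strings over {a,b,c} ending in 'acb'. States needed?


Track the longest suffix of input matching a prefix of 'acb': 4 classes (prefixes of length 0..3)
Minimal DFA: 4 states


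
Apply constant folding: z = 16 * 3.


16 * 3 = 48 at compile time
Optimized: z = 48


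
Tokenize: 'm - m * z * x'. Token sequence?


Scan left to right, longest-match per lexeme
Tokens: ID(m), OP(-), ID(m), OP(*), ID(z), OP(*), ID(x)


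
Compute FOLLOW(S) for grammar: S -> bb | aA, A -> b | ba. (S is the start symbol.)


$ ∈ FOLLOW(S). For each A -> αBβ: add FIRST(β)\{ε} to FOLLOW(B); if β nullable, add FOLLOW(A).
FOLLOW(S) = {$}


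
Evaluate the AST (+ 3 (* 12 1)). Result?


Evaluate inner: (* 12 1) = 12
Evaluate root: (+ 3 12) = 15
Result: 15


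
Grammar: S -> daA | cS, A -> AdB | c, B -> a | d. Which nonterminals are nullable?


A nonterminal is nullable iff some alternative derives ε (directly, or every symbol in it is nullable)
Nullable: {}


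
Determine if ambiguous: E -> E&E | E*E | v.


'v&v*v' has two parse trees (no precedence encoded between & and *)
Ambiguous


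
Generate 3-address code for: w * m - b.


Break into single-operator statements:
t1 = w * m
t2 = t1 - b


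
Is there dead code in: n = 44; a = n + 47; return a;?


n is read by a's definition; a is returned
No dead code


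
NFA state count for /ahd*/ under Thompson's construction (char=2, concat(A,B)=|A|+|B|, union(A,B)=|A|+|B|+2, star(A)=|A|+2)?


Syntax tree has 3 char leaf(s), 0 union(s), 1 star(s)
chars contribute 3×2 = 6; each union adds +2; each star adds +2
Total: 6 + 0 + 2 = 8 states


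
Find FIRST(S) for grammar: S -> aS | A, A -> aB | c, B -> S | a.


Per alternative of S: FIRST(aS) = {a}; FIRST(A) = {a, c}
FIRST(S) = {a, c}


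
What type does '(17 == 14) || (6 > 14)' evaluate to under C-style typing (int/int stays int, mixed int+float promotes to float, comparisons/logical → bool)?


Operand types: bool || bool
Rule: logical operators take bool operands and yield bool
Result type: bool


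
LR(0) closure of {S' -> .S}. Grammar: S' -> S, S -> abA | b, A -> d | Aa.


Start: S' -> .S
For each item with dot before a nonterminal B, add B -> .γ for every B-production
Closure: [S' -> .S, S -> .abA, S -> .b]


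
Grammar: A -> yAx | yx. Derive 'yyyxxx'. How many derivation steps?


Derivation: A => yAx => yyAxx => yyyxxx
Steps: 3


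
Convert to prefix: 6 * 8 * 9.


left-to-right (same/higher precedence on left): tree is (* (* 6 8) 9)
Prefix: * * 6 8 9


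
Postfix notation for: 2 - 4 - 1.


Left to right (same or higher precedence on left)
Postfix: 2 4 - 1 -


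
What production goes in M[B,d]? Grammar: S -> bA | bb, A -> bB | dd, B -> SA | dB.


For [B, d]: 'd' ∈ FIRST(dB)
Entry: B -> dB


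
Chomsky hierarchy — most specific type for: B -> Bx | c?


Left-linear: every RHS is a terminal or one nonterminal followed by a terminal
Classification: Type 3 (Regular)


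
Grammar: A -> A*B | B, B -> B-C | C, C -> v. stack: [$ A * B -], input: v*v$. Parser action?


no handle; shift 'v'
Action: shift


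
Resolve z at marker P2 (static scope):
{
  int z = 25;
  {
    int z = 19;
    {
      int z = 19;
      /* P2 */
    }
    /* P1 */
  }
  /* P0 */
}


z declared in the same block as P2
z = 19


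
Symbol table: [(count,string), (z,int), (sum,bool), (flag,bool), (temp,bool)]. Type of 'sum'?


Lookup 'sum' → type bool


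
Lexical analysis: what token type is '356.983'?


Pattern: digits with a decimal point
Type: FLOAT_LITERAL


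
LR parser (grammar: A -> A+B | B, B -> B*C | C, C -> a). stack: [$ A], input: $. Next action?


start symbol A on stack, input exhausted
Action: accept


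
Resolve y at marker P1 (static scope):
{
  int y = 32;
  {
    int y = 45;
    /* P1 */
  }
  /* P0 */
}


y declared in the same block as P1
y = 45


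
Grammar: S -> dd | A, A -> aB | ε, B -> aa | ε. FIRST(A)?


Per alternative of A: FIRST(aB) = {a}; FIRST(ε) = {ε}
FIRST(A) = {a, ε}


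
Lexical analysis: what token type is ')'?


Pattern: delimiter/punctuation
Type: PUNCTUATION


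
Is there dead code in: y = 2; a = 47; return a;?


y is assigned but never read
Dead: 'y = 2'


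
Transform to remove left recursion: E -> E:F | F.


Left-recursive alternatives: E:F; non-recursive: F
Introduce E': E -> FE', E' -> :FE' | ε


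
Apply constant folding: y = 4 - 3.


4 - 3 = 1 at compile time
Optimized: y = 1


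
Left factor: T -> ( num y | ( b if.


Common prefix: '('
Factored: T -> ( T', T' -> num y | b if


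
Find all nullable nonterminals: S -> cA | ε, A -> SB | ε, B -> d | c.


A nonterminal is nullable iff some alternative derives ε (directly, or every symbol in it is nullable)
Nullable: {A, S}


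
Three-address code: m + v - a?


Break into single-operator statements:
t1 = m + v
t2 = t1 - a


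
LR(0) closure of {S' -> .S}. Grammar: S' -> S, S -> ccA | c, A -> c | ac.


Start: S' -> .S
For each item with dot before a nonterminal B, add B -> .γ for every B-production
Closure: [S' -> .S, S -> .ccA, S -> .c]


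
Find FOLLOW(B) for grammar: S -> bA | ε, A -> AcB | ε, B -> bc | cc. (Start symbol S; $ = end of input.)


$ ∈ FOLLOW(S). For each A -> αBβ: add FIRST(β)\{ε} to FOLLOW(B); if β nullable, add FOLLOW(A).
FOLLOW(B) = {$, c}


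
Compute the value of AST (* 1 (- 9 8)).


Evaluate inner: (- 9 8) = 1
Evaluate root: (* 1 1) = 1
Result: 1


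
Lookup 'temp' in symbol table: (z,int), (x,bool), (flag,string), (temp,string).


Lookup 'temp' → type string


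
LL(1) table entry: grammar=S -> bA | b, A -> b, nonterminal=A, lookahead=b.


For [A, b]: 'b' ∈ FIRST(b)
Entry: A -> b


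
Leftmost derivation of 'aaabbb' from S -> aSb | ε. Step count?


Derivation: S => aSb => aaSbb => aaaSbbb => aaabbb
Steps: 4


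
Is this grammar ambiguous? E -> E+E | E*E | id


'id+id*id' has two parse trees (no precedence encoded between + and *)
Ambiguous


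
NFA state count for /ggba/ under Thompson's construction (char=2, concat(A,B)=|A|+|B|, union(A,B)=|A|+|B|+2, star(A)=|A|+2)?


Syntax tree has 4 char leaf(s), 0 union(s), 0 star(s)
chars contribute 4×2 = 8; each union adds +2; each star adds +2
Total: 8 + 0 + 0 = 8 states


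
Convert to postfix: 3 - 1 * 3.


* has higher precedence, evaluate 1*3 first
Postfix: 3 1 3 * -


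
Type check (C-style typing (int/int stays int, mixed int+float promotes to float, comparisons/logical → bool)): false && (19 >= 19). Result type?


Operand types: bool && bool
Rule: logical operators take bool operands and yield bool
Result type: bool


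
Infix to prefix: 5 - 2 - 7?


left-to-right (same/higher precedence on left): tree is (- (- 5 2) 7)
Prefix: - - 5 2 7


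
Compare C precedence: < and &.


'<' is relational (level 7); '&' is bitwise AND (level 5)
Higher level binds tighter
'<' has higher precedence than '&'


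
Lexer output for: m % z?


Scan left to right, longest-match per lexeme
Tokens: ID(m), OP(%), ID(z)


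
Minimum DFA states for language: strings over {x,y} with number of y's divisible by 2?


Track (count of y) mod 2: states 0..1, accept at 0
Minimal DFA: 2 states


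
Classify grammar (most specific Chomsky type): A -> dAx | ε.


Single nonterminal LHS, but d^n x^n is not regular
Classification: Type 2 (Context-Free)


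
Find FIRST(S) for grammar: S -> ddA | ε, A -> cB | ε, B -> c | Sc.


Per alternative of S: FIRST(ddA) = {d}; FIRST(ε) = {ε}
FIRST(S) = {d, ε}


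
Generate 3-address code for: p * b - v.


Break into single-operator statements:
t1 = p * b
t2 = t1 - v


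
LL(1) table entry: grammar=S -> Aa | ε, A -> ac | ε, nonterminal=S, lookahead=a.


For [S, a]: 'a' ∈ FIRST(Aa)
Entry: S -> Aa


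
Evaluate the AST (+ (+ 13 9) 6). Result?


Evaluate inner: (+ 13 9) = 22
Evaluate root: (+ 22 6) = 28
Result: 28


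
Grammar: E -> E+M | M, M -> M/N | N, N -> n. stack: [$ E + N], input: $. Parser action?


'N' (not preceded by M/) is the handle for M -> N
Action: reduce (M -> N)


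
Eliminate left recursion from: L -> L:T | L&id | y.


Left-recursive alternatives: L:T, L&id; non-recursive: y
Introduce L': L -> yL', L' -> :TL' | &idL' | ε


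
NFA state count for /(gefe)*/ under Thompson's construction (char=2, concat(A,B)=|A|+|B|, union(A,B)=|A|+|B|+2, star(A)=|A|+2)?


Syntax tree has 4 char leaf(s), 0 union(s), 1 star(s)
chars contribute 4×2 = 8; each union adds +2; each star adds +2
Total: 8 + 0 + 2 = 10 states


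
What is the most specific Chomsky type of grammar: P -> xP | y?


Right-linear: every RHS is a terminal or a terminal followed by one nonterminal
Classification: Type 3 (Regular)


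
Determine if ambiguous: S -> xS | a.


right-linear, alternatives start with distinct terminals 'x' vs 'a': unique leftmost derivation
Unambiguous


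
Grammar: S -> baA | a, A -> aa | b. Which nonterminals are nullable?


A nonterminal is nullable iff some alternative derives ε (directly, or every symbol in it is nullable)
Nullable: {}


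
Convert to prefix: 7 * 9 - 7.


left-to-right (same/higher precedence on left): tree is (- (* 7 9) 7)
Prefix: - * 7 9 7


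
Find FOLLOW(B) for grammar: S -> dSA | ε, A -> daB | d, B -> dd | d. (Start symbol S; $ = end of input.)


$ ∈ FOLLOW(S). For each A -> αBβ: add FIRST(β)\{ε} to FOLLOW(B); if β nullable, add FOLLOW(A).
FOLLOW(B) = {$, d}


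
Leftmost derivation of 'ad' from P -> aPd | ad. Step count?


Derivation: P => ad
Steps: 1


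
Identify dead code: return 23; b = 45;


statement follows a return and is unreachable
Dead: 'b = 45'


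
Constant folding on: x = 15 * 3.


15 * 3 = 45 at compile time
Optimized: x = 45


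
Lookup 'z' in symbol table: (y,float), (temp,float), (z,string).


Lookup 'z' → type string


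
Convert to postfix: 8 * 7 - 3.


Left to right (same or higher precedence on left)
Postfix: 8 7 * 3 -


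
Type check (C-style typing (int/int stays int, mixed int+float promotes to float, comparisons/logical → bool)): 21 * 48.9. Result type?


Operand types: int * float
Rule: mixed int/float promotes to float; int/int stays int
Result type: float


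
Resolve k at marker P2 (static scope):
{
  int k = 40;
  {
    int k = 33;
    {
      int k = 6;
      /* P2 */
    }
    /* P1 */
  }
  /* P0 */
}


k declared in the same block as P2
k = 6


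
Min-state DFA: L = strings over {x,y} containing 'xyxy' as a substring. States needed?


KMP-style automaton: 4 progress states + 1 absorbing accept = 5
Minimal DFA: 5 states


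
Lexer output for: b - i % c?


Scan left to right, longest-match per lexeme
Tokens: ID(b), OP(-), ID(i), OP(%), ID(c)


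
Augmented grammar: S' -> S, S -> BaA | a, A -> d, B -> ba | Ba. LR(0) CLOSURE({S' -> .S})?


Start: S' -> .S
For each item with dot before a nonterminal B, add B -> .γ for every B-production
Closure: [S' -> .S, S -> .BaA, S -> .a, B -> .ba, B -> .Ba]


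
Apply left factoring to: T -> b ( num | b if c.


Common prefix: 'b'
Factored: T -> b T', T' -> ( num | if c


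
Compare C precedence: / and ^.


'/' is multiplicative (level 10); '^' is bitwise XOR (level 4)
Higher level binds tighter
'/' has higher precedence than '^'


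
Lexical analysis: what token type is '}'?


Pattern: delimiter/punctuation
Type: PUNCTUATION


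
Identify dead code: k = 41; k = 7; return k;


first assignment to k is overwritten before any read
Dead: 'k = 41'


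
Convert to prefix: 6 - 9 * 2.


'*' binds tighter: tree is (- 6 (* 9 2))
Prefix: - 6 * 9 2


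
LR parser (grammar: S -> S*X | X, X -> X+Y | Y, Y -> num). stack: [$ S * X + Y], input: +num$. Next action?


handle 'X+Y' on top
Action: reduce (X -> X+Y)


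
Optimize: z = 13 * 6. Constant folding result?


13 * 6 = 78 at compile time
Optimized: z = 78


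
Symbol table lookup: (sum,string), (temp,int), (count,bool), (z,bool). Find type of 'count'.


Lookup 'count' → type bool


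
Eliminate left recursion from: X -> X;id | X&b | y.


Left-recursive alternatives: X;id, X&b; non-recursive: y
Introduce X': X -> yX', X' -> ;idX' | &bX' | ε


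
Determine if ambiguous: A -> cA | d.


right-linear, alternatives start with distinct terminals 'c' vs 'd': unique leftmost derivation
Unambiguous


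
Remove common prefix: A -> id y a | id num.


Common prefix: 'id'
Factored: A -> id A', A' -> y a | num


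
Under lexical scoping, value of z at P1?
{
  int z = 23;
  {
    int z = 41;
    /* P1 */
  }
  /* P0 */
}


z declared in the same block as P1
z = 41


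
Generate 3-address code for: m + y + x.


Break into single-operator statements:
t1 = m + y
t2 = t1 + x


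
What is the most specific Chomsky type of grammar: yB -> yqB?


LHS has context (more than one symbol) and |LHS| ≤ |RHS|
Classification: Type 1 (Context-Sensitive)


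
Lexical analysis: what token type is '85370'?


Pattern: digits only
Type: INTEGER_LITERAL


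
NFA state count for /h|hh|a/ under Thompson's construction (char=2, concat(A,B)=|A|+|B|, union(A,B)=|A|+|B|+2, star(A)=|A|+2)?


Syntax tree has 4 char leaf(s), 2 union(s), 0 star(s)
chars contribute 4×2 = 8; each union adds +2; each star adds +2
Total: 8 + 4 + 0 = 12 states


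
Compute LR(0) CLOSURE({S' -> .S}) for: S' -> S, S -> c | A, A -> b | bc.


Start: S' -> .S
For each item with dot before a nonterminal B, add B -> .γ for every B-production
Closure: [S' -> .S, S -> .c, S -> .A, A -> .b, A -> .bc]


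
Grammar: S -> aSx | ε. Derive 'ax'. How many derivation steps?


Derivation: S => aSx => ax
Steps: 2


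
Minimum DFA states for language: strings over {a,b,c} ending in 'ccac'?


Track the longest suffix of input matching a prefix of 'ccac': 5 classes (prefixes of length 0..4)
Minimal DFA: 5 states


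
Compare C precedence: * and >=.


'*' is multiplicative (level 10); '>=' is relational (level 7)
Higher level binds tighter
'*' has higher precedence than '>='


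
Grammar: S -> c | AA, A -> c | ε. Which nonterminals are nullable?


A nonterminal is nullable iff some alternative derives ε (directly, or every symbol in it is nullable)
Nullable: {A, S}


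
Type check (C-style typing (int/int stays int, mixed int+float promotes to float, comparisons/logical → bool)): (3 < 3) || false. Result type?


Operand types: bool || bool
Rule: logical operators take bool operands and yield bool
Result type: bool


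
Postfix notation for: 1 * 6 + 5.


Left to right (same or higher precedence on left)
Postfix: 1 6 * 5 +


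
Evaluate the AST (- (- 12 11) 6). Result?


Evaluate inner: (- 12 11) = 1
Evaluate root: (- 1 6) = -5
Result: -5


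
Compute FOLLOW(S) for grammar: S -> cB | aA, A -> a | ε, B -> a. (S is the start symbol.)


$ ∈ FOLLOW(S). For each A -> αBβ: add FIRST(β)\{ε} to FOLLOW(B); if β nullable, add FOLLOW(A).
FOLLOW(S) = {$}


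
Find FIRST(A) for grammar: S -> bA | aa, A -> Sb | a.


Per alternative of A: FIRST(Sb) = {a, b}; FIRST(a) = {a}
FIRST(A) = {a, b}


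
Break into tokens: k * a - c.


Scan left to right, longest-match per lexeme
Tokens: ID(k), OP(*), ID(a), OP(-), ID(c)


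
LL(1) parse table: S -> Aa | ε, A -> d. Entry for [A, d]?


For [A, d]: 'd' ∈ FIRST(d)
Entry: A -> d


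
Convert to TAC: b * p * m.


Break into single-operator statements:
t1 = b * p
t2 = t1 * m


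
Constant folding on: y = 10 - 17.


10 - 17 = -7 at compile time
Optimized: y = -7


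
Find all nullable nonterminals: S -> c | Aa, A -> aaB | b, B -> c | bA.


A nonterminal is nullable iff some alternative derives ε (directly, or every symbol in it is nullable)
Nullable: {}


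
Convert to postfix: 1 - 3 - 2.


Left to right (same or higher precedence on left)
Postfix: 1 3 - 2 -


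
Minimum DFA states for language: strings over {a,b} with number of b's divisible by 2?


Track (count of b) mod 2: states 0..1, accept at 0
Minimal DFA: 2 states


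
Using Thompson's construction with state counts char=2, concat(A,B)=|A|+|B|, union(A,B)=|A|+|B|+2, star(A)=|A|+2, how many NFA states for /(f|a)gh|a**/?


Syntax tree has 5 char leaf(s), 2 union(s), 2 star(s)
chars contribute 5×2 = 10; each union adds +2; each star adds +2
Total: 10 + 4 + 4 = 18 states


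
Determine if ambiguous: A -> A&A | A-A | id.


'id&id-id' has two parse trees (no precedence encoded between & and -)
Ambiguous


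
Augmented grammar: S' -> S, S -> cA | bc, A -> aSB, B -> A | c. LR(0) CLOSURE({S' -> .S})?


Start: S' -> .S
For each item with dot before a nonterminal B, add B -> .γ for every B-production
Closure: [S' -> .S, S -> .cA, S -> .bc]


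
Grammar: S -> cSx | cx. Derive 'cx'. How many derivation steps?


Derivation: S => cx
Steps: 1


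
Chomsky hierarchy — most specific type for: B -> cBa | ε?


Single nonterminal LHS, but c^n a^n is not regular
Classification: Type 2 (Context-Free)


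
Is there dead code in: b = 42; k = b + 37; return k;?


b is read by k's definition; k is returned
No dead code


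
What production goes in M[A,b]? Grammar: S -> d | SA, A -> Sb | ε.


For [A, b]: ε is nullable and 'b' ∈ FOLLOW(A)
Entry: A -> ε


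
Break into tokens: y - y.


Scan left to right, longest-match per lexeme
Tokens: ID(y), OP(-), ID(y)


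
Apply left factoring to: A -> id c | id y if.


Common prefix: 'id'
Factored: A -> id A', A' -> c | y if


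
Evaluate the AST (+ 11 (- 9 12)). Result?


Evaluate inner: (- 9 12) = -3
Evaluate root: (+ 11 -3) = 8
Result: 8


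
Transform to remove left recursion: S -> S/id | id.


Left-recursive alternatives: S/id; non-recursive: id
Introduce S': S -> idS', S' -> /idS' | ε


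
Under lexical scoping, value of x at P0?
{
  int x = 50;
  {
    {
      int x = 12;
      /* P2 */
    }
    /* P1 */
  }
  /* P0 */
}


x declared in the same block as P0
x = 50


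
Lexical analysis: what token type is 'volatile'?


Pattern: reserved word
Type: KEYWORD


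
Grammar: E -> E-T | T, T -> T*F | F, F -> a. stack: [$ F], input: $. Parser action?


'F' (not preceded by T*) is the handle for T -> F
Action: reduce (T -> F)


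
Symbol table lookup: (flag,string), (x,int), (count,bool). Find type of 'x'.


Lookup 'x' → type int


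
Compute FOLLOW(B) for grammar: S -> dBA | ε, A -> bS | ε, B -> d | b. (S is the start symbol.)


$ ∈ FOLLOW(S). For each A -> αBβ: add FIRST(β)\{ε} to FOLLOW(B); if β nullable, add FOLLOW(A).
FOLLOW(B) = {$, b}


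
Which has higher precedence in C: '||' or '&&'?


'&&' is logical AND (level 2); '||' is logical OR (level 1)
Higher level binds tighter
'&&' has higher precedence than '||'


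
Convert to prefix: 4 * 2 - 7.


left-to-right (same/higher precedence on left): tree is (- (* 4 2) 7)
Prefix: - * 4 2 7


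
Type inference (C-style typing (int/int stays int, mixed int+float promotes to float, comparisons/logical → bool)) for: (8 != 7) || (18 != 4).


Operand types: bool || bool
Rule: logical operators take bool operands and yield bool
Result type: bool


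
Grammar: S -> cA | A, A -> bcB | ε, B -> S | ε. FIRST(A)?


Per alternative of A: FIRST(bcB) = {b}; FIRST(ε) = {ε}
FIRST(A) = {b, ε}


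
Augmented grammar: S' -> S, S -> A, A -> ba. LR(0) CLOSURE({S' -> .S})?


Start: S' -> .S
For each item with dot before a nonterminal B, add B -> .γ for every B-production
Closure: [S' -> .S, S -> .A, A -> .ba]


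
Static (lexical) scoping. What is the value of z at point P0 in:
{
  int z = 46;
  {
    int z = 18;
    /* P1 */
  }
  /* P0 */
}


z declared in the same block as P0
z = 46


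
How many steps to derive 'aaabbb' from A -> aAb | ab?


Derivation: A => aAb => aaAbb => aaabbb
Steps: 3


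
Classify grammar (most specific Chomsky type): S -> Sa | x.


Left-linear: every RHS is a terminal or one nonterminal followed by a terminal
Classification: Type 3 (Regular)


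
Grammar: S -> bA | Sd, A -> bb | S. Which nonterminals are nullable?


A nonterminal is nullable iff some alternative derives ε (directly, or every symbol in it is nullable)
Nullable: {}


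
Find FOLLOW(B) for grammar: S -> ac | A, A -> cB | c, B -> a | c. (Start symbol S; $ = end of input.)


$ ∈ FOLLOW(S). For each A -> αBβ: add FIRST(β)\{ε} to FOLLOW(B); if β nullable, add FOLLOW(A).
FOLLOW(B) = {$}


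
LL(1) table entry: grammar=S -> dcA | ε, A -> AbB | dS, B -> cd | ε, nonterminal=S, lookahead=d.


For [S, d]: 'd' ∈ FIRST(dcA)
Entry: S -> dcA


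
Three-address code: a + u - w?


Break into single-operator statements:
t1 = a + u
t2 = t1 - w


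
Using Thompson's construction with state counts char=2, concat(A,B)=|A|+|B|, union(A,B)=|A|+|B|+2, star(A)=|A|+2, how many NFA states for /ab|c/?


Syntax tree has 3 char leaf(s), 1 union(s), 0 star(s)
chars contribute 3×2 = 6; each union adds +2; each star adds +2
Total: 6 + 2 + 0 = 8 states


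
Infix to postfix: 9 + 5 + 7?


Left to right (same or higher precedence on left)
Postfix: 9 5 + 7 +


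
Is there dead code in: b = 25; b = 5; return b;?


first assignment to b is overwritten before any read
Dead: 'b = 25'


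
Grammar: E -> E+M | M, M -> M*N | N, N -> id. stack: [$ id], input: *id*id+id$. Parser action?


'id' on top is the handle for N -> id
Action: reduce (N -> id)
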